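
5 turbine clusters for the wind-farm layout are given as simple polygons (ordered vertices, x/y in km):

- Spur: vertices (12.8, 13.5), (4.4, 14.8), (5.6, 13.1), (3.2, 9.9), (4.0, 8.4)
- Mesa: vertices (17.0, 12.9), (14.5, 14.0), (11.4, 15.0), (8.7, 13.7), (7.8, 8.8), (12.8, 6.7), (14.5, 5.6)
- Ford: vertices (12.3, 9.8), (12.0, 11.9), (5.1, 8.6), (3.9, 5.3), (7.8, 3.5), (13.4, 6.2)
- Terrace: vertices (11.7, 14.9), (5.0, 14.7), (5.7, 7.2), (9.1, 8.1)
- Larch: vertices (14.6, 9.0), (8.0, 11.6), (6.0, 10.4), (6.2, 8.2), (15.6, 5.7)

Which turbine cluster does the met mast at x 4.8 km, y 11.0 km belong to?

Spur

Cast a ray rightward from (4.8, 11.0). For each polygon, the edges (by vertex number in listed order) whose endpoints lie on opposite sides of y = 11.0, where each meets that height, and whether that is right or left of the point:
Spur: 3–4 at x≈4.03 (left), 5–1 at x≈8.49 (right) → 1 crossing.
Mesa: 4–5 at x≈8.20 (right), 7–1 at x≈16.35 (right) → 2 crossings.
Ford: 1–2 at x≈12.13 (right), 2–3 at x≈10.12 (right) → 2 crossings.
Terrace: 2–3 at x≈5.35 (right), 4–1 at x≈10.21 (right) → 2 crossings.
Larch: 1–2 at x≈9.52 (right), 2–3 at x≈7.00 (right) → 2 crossings.
Only Spur has an odd count, so the point is inside Spur.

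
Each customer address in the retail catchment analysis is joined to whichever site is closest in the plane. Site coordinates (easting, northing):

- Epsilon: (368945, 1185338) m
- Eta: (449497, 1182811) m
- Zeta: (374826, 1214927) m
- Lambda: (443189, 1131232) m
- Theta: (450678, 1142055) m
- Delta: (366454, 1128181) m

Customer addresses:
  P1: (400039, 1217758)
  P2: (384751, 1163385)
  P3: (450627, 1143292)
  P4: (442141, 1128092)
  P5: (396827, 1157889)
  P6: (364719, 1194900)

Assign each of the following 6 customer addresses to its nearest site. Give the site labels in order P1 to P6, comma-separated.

Zeta, Epsilon, Theta, Lambda, Epsilon, Epsilon

P1 → Zeta (d²=643709930.00)
P2 → Epsilon (d²=731763845.00)
P3 → Theta (d²=1532770.00)
P4 → Lambda (d²=10957904.00)
P5 → Epsilon (d²=1530853525.00)
P6 → Epsilon (d²=109290920.00)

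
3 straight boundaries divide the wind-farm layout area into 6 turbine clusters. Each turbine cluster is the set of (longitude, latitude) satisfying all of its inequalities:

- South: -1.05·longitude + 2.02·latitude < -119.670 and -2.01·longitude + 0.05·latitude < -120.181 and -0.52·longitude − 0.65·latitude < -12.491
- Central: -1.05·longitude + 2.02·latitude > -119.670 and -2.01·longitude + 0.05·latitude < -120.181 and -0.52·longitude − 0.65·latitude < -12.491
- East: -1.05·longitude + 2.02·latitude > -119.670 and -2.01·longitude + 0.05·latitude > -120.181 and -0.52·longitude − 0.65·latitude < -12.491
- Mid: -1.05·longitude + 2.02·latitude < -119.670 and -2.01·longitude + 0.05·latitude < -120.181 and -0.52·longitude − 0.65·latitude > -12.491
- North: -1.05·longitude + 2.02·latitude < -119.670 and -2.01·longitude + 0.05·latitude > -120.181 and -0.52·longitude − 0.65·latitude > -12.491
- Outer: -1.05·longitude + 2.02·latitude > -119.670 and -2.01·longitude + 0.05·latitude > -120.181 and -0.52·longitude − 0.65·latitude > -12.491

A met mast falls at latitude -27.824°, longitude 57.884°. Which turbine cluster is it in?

Outer

-1.05·57.884 + 2.02·-27.824 = -116.983, which is > -119.670
-2.01·57.884 + 0.05·-27.824 = -117.738, which is > -120.181
-0.52·57.884 − 0.65·-27.824 = -12.014, which is > -12.491
This sign pattern matches Outer.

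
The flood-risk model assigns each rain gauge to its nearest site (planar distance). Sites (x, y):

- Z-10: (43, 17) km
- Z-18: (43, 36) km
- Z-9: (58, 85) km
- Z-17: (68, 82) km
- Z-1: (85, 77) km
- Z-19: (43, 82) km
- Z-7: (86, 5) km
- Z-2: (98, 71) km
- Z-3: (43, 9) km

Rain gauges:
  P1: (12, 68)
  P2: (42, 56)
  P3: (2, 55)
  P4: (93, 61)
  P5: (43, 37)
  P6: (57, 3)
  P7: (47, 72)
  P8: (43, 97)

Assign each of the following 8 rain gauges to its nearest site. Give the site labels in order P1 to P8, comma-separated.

Z-19, Z-18, Z-18, Z-2, Z-18, Z-3, Z-19, Z-19

P1 → Z-19 (d²=1157.00)
P2 → Z-18 (d²=401.00)
P3 → Z-18 (d²=2042.00)
P4 → Z-2 (d²=125.00)
P5 → Z-18 (d²=1.00)
P6 → Z-3 (d²=232.00)
P7 → Z-19 (d²=116.00)
P8 → Z-19 (d²=225.00)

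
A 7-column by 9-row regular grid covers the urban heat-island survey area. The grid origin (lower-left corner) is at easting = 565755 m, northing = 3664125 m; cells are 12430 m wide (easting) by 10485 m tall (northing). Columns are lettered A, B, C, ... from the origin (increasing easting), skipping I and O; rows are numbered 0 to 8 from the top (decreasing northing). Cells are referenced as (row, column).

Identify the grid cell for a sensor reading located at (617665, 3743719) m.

(1, E)

Column index: ⌊(617665 − 565755) / 12430⌋ = ⌊4.176⌋ = 4 → column E
Row offset from origin: ⌊(3743719 − 3664125) / 10485⌋ = ⌊7.591⌋ = 7 → row 1 (counted from top)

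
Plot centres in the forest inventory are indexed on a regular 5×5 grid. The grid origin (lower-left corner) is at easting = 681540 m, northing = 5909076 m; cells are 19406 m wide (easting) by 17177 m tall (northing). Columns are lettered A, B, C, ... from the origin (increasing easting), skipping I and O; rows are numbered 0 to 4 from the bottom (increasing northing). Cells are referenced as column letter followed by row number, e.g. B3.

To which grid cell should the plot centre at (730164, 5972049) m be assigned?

Column index: ⌊(730164 − 681540) / 19406⌋ = ⌊2.506⌋ = 2 → column C
Row offset from origin: ⌊(5972049 − 5909076) / 17177⌋ = ⌊3.666⌋ = 3 → row 3

C3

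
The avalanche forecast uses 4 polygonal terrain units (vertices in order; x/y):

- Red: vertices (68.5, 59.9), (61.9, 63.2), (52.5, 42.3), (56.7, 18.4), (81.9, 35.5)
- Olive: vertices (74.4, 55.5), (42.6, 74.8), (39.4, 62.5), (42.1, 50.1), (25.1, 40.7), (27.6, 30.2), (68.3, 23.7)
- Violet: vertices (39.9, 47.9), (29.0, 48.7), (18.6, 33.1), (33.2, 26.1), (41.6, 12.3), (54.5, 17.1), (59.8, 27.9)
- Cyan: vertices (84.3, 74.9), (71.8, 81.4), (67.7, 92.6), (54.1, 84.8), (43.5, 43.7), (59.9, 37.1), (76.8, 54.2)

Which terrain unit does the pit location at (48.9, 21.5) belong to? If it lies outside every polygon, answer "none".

Violet

Cast a ray rightward from (48.9, 21.5). For each polygon, the edges (by vertex number in listed order) whose endpoints lie on opposite sides of y = 21.5, where each meets that height, and whether that is right or left of the point:
Red: 3–4 at x≈56.16 (right), 4–5 at x≈61.27 (right) → 2 crossings.
Olive: no edge straddles that height → 0 crossings.
Violet: 4–5 at x≈36.00 (left), 6–7 at x≈56.66 (right) → 1 crossing.
Cyan: no edge straddles that height → 0 crossings.
Only Violet has an odd count, so the point is inside Violet.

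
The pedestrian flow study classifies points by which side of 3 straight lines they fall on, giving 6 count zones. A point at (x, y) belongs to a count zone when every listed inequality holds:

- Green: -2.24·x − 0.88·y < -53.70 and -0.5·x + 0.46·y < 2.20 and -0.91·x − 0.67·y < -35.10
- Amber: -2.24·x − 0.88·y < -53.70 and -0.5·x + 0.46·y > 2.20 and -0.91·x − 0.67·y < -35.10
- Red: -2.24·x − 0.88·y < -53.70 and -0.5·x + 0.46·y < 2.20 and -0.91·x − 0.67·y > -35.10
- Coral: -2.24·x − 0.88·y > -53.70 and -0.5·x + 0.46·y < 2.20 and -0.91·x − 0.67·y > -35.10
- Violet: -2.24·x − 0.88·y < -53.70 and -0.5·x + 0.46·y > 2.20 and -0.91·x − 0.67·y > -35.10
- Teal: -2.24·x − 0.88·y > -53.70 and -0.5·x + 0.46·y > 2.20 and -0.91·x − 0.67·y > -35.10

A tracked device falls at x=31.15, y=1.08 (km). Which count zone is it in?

Red

-2.24·31.15 − 0.88·1.08 = -70.726, which is < -53.70
-0.5·31.15 + 0.46·1.08 = -15.078, which is < 2.20
-0.91·31.15 − 0.67·1.08 = -29.070, which is > -35.10
This sign pattern matches Red.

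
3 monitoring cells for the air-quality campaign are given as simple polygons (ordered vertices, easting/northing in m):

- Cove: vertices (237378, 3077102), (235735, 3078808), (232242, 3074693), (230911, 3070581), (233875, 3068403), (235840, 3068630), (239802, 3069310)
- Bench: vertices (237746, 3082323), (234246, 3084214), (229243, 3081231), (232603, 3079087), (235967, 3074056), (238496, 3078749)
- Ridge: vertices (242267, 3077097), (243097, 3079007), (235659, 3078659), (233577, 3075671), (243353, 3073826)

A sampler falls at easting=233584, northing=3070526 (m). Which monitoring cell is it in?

Cast a ray rightward from (233584, 3070526). For each polygon, the edges (by vertex number in listed order) whose endpoints lie on opposite sides of northing = 3070526, where each meets that height, and whether that is right or left of the point:
Cove: 4–5 at easting≈230985.8 (left), 7–1 at easting≈239423.7 (right) → 1 crossing.
Bench: no edge straddles that height → 0 crossings.
Ridge: no edge straddles that height → 0 crossings.
Only Cove has an odd count, so the point is inside Cove.

Cove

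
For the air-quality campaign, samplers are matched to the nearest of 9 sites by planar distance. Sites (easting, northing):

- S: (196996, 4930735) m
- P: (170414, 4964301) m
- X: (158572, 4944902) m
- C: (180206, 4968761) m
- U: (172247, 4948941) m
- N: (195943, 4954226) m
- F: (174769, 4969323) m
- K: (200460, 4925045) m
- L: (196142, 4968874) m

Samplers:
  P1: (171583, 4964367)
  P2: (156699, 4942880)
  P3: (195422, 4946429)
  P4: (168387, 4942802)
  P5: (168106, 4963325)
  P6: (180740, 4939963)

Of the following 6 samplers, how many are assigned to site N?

P1 → P
P2 → X
P3 → N
P4 → U
P5 → P
P6 → U
1 of the 6 goes to N.

1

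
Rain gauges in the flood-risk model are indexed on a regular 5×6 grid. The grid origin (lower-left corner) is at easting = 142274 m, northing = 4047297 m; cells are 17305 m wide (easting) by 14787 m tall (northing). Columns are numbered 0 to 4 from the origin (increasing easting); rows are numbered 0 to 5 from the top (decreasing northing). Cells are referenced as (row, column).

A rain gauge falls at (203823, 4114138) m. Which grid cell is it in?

(1, 3)

Column index: ⌊(203823 − 142274) / 17305⌋ = ⌊3.557⌋ = 3
Row offset from origin: ⌊(4114138 − 4047297) / 14787⌋ = ⌊4.520⌋ = 4 → row 1 (counted from top)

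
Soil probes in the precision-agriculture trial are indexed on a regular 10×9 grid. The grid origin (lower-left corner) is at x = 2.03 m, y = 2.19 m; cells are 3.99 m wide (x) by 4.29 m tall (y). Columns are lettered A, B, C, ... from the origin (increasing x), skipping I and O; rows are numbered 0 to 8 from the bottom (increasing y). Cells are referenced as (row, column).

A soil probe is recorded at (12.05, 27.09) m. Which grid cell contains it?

Column index: ⌊(12.05 − 2.03) / 3.99⌋ = ⌊2.511⌋ = 2 → column C
Row offset from origin: ⌊(27.09 − 2.19) / 4.29⌋ = ⌊5.804⌋ = 5 → row 5

(5, C)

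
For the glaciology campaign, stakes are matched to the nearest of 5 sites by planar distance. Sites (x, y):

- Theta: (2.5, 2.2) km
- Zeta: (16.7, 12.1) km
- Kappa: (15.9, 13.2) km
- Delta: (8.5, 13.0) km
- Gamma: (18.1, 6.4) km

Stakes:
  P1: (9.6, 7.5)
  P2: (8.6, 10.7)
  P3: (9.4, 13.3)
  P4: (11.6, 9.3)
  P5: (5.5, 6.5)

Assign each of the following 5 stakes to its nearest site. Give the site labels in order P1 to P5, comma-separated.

P1 → Delta (d²=31.46)
P2 → Delta (d²=5.30)
P3 → Delta (d²=0.90)
P4 → Delta (d²=23.30)
P5 → Theta (d²=27.49)

Delta, Delta, Delta, Delta, Theta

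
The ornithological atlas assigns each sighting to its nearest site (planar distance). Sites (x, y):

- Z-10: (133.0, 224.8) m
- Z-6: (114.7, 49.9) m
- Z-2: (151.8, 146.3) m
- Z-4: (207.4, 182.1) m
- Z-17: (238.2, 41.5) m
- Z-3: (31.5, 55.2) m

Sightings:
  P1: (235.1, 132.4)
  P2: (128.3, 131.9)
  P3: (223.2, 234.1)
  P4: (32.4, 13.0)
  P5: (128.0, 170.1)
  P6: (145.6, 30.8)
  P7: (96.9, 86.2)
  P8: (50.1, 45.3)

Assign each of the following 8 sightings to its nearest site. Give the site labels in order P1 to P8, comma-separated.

P1 → Z-4 (d²=3237.38)
P2 → Z-2 (d²=759.61)
P3 → Z-4 (d²=2953.64)
P4 → Z-3 (d²=1781.65)
P5 → Z-2 (d²=1132.88)
P6 → Z-6 (d²=1319.62)
P7 → Z-6 (d²=1634.53)
P8 → Z-3 (d²=443.97)

Z-4, Z-2, Z-4, Z-3, Z-2, Z-6, Z-6, Z-3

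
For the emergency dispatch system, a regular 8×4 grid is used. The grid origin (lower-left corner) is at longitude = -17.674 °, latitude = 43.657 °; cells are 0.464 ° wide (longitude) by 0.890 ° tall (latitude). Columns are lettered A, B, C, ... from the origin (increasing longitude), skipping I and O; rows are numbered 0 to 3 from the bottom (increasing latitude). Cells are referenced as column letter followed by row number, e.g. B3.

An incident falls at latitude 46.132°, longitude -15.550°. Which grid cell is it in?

E2

Column index: ⌊(-15.550 − -17.674) / 0.464⌋ = ⌊4.578⌋ = 4 → column E
Row offset from origin: ⌊(46.132 − 43.657) / 0.890⌋ = ⌊2.781⌋ = 2 → row 2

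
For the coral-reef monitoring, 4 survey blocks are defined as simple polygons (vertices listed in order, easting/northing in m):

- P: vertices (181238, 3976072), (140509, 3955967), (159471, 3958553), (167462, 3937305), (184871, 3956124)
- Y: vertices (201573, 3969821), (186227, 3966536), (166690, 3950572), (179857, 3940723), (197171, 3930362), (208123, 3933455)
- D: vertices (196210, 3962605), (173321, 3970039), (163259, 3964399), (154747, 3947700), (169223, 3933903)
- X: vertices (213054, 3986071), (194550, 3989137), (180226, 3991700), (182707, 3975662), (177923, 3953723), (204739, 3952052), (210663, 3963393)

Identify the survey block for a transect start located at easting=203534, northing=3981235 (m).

X

Cast a ray rightward from (203534, 3981235). For each polygon, the edges (by vertex number in listed order) whose endpoints lie on opposite sides of northing = 3981235, where each meets that height, and whether that is right or left of the point:
P: no edge straddles that height → 0 crossings.
Y: no edge straddles that height → 0 crossings.
D: no edge straddles that height → 0 crossings.
X: 3–4 at easting≈181844.9 (left), 7–1 at easting≈212544.1 (right) → 1 crossing.
Only X has an odd count, so the point is inside X.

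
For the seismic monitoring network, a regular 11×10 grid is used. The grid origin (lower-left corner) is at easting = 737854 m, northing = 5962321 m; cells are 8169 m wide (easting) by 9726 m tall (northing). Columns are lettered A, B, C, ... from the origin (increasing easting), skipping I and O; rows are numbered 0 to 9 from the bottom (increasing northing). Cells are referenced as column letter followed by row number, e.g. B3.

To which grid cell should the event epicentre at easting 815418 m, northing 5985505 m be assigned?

Column index: ⌊(815418 − 737854) / 8169⌋ = ⌊9.495⌋ = 9 → column K
Row offset from origin: ⌊(5985505 − 5962321) / 9726⌋ = ⌊2.384⌋ = 2 → row 2

K2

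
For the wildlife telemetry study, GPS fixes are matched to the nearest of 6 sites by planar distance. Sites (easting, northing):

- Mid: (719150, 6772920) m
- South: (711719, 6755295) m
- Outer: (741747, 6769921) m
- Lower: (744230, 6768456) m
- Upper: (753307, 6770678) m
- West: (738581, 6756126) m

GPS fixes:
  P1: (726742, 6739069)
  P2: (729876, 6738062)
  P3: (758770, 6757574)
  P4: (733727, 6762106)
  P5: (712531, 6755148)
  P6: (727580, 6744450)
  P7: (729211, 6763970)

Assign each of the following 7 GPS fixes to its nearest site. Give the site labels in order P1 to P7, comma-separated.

P1 → West (d²=431103170.00)
P2 → West (d²=402085121.00)
P3 → Upper (d²=201559185.00)
P4 → West (d²=59321716.00)
P5 → South (d²=680953.00)
P6 → West (d²=257350977.00)
P7 → West (d²=149325236.00)

West, West, Upper, West, South, West, West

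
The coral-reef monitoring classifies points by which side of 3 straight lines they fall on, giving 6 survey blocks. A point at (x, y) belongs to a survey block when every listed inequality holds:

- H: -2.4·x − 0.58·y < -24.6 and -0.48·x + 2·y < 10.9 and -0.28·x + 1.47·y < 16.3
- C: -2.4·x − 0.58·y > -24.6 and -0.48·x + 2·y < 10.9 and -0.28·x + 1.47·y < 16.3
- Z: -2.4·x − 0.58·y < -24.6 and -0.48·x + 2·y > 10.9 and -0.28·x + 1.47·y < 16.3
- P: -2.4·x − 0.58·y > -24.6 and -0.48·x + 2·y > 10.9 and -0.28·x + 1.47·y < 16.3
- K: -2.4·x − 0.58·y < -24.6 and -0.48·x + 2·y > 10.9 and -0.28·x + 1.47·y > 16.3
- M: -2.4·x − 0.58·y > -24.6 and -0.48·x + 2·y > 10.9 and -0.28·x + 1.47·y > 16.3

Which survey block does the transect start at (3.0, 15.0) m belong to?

M

-2.4·3.0 − 0.58·15.0 = -15.900, which is > -24.6
-0.48·3.0 + 2·15.0 = 28.560, which is > 10.9
-0.28·3.0 + 1.47·15.0 = 21.210, which is > 16.3
This sign pattern matches M.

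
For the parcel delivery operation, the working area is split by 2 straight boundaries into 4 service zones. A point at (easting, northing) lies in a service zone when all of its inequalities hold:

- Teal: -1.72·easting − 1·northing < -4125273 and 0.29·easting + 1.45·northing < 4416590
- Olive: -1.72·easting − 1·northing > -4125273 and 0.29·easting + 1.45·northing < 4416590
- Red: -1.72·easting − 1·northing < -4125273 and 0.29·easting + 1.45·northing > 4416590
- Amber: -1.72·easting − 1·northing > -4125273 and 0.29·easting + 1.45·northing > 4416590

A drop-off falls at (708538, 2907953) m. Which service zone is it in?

-1.72·708538 − 1·2907953 = -4126638.360, which is < -4125273
0.29·708538 + 1.45·2907953 = 4422007.870, which is > 4416590
This sign pattern matches Red.

Red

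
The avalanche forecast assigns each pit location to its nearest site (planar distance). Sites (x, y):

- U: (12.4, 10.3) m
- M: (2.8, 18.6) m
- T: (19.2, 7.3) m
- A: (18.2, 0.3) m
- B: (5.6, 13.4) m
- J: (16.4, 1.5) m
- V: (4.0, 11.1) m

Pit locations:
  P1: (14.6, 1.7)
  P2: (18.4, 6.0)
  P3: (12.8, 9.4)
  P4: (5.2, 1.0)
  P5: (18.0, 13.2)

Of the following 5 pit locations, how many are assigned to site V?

1

P1 → J
P2 → T
P3 → U
P4 → V
P5 → T
1 of the 5 goes to V.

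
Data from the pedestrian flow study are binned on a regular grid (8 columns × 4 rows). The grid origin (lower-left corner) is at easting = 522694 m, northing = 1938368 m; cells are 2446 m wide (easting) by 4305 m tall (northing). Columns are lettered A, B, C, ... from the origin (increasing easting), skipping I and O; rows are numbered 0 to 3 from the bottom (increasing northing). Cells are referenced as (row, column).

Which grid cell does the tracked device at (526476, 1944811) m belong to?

(1, B)

Column index: ⌊(526476 − 522694) / 2446⌋ = ⌊1.546⌋ = 1 → column B
Row offset from origin: ⌊(1944811 − 1938368) / 4305⌋ = ⌊1.497⌋ = 1 → row 1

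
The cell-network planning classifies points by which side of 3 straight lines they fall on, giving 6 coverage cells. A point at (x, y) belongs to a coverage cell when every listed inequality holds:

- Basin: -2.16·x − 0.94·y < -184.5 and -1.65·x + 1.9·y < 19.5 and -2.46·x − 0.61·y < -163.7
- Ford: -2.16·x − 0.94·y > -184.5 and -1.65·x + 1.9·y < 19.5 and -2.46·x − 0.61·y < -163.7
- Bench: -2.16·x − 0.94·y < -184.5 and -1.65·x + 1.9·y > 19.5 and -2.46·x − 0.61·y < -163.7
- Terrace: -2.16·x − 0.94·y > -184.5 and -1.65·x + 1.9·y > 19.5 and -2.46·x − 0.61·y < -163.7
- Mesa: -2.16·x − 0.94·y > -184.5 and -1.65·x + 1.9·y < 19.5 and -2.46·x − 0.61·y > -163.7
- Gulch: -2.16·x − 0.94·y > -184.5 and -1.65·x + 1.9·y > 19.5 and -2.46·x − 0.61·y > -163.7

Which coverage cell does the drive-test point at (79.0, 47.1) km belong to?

Basin

-2.16·79.0 − 0.94·47.1 = -214.914, which is < -184.5
-1.65·79.0 + 1.9·47.1 = -40.860, which is < 19.5
-2.46·79.0 − 0.61·47.1 = -223.071, which is < -163.7
This sign pattern matches Basin.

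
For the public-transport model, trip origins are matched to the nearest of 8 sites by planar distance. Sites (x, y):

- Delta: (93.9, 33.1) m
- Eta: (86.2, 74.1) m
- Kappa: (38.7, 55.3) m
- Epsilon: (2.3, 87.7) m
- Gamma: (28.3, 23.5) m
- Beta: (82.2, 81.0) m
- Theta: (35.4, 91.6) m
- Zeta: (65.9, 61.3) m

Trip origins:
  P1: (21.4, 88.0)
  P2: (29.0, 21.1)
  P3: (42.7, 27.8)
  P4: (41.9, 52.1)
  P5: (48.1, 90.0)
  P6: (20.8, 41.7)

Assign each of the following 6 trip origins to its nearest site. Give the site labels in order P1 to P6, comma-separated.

P1 → Theta (d²=208.96)
P2 → Gamma (d²=6.25)
P3 → Gamma (d²=225.85)
P4 → Kappa (d²=20.48)
P5 → Theta (d²=163.85)
P6 → Gamma (d²=387.49)

Theta, Gamma, Gamma, Kappa, Theta, Gamma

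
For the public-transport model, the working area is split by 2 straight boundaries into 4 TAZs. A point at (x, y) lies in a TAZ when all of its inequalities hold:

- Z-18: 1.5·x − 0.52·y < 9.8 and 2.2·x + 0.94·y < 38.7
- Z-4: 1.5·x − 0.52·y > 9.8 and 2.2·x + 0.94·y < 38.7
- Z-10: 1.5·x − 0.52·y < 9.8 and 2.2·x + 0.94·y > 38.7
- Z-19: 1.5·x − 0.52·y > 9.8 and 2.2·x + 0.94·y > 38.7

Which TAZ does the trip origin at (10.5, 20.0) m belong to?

1.5·10.5 − 0.52·20.0 = 5.350, which is < 9.8
2.2·10.5 + 0.94·20.0 = 41.900, which is > 38.7
This sign pattern matches Z-10.

Z-10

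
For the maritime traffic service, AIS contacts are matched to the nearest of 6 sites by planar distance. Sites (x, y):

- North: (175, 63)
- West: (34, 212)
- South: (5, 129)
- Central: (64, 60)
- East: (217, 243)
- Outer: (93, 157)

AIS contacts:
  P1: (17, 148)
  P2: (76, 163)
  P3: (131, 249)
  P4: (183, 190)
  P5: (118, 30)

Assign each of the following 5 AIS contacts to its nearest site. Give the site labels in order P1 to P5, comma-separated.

P1 → South (d²=505.00)
P2 → Outer (d²=325.00)
P3 → East (d²=7432.00)
P4 → East (d²=3965.00)
P5 → Central (d²=3816.00)

South, Outer, East, East, Central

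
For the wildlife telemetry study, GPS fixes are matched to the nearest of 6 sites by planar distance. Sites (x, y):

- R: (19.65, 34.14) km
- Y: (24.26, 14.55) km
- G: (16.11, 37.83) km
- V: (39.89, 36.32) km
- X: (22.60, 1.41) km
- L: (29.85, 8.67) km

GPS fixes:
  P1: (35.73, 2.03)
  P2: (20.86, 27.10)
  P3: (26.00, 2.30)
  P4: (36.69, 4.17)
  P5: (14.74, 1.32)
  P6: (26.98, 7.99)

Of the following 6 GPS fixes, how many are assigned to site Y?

P1 → L
P2 → R
P3 → X
P4 → L
P5 → X
P6 → L
0 of the 6 go to Y.

0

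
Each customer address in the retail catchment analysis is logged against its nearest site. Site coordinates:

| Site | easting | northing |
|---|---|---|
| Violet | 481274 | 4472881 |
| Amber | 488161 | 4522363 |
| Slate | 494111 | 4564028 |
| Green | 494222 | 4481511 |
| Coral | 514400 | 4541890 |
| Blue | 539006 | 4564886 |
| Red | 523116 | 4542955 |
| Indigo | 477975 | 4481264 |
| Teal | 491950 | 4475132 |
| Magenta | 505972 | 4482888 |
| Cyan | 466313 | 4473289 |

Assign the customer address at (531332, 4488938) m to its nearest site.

Magenta

Squared distances to each site:
Violet: 2763630613.000; Amber: 2980965866.000; Slate: 7023910941.000; Green: 1432312429.000; Coral: 3090606928.000; Blue: 5826988980.000; Red: 2985338945.000; Indigo: 2905859725.000; Teal: 1741547560.000; Magenta: 679732100.000; Cyan: 4472361562.000.
Minimum at Magenta.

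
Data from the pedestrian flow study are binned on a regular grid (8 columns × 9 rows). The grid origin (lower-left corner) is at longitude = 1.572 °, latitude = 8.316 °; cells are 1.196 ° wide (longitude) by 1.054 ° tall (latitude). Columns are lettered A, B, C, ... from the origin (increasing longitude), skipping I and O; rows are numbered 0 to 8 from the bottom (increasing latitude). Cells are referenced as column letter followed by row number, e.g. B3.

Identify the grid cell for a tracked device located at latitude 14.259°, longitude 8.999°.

G5

Column index: ⌊(8.999 − 1.572) / 1.196⌋ = ⌊6.210⌋ = 6 → column G
Row offset from origin: ⌊(14.259 − 8.316) / 1.054⌋ = ⌊5.639⌋ = 5 → row 5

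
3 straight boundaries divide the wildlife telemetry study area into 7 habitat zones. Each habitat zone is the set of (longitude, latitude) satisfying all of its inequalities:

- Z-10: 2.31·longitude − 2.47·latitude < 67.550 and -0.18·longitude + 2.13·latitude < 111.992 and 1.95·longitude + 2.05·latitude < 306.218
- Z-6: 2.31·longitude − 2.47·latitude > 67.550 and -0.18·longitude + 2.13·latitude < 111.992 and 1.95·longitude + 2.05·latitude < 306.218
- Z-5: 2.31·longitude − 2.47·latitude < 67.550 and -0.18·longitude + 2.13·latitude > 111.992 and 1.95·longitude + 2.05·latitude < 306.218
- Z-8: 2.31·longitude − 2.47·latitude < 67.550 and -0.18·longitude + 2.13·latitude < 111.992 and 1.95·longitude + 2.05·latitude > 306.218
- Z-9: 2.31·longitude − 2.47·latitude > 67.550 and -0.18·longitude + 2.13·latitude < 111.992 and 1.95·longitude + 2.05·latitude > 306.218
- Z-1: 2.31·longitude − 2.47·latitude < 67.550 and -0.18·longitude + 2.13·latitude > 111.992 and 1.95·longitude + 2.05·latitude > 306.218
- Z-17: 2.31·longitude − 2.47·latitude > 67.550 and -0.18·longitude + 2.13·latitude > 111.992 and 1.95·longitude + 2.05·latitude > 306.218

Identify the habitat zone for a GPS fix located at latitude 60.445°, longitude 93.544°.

Z-8

2.31·93.544 − 2.47·60.445 = 66.787, which is < 67.550
-0.18·93.544 + 2.13·60.445 = 111.910, which is < 111.992
1.95·93.544 + 2.05·60.445 = 306.323, which is > 306.218
This sign pattern matches Z-8.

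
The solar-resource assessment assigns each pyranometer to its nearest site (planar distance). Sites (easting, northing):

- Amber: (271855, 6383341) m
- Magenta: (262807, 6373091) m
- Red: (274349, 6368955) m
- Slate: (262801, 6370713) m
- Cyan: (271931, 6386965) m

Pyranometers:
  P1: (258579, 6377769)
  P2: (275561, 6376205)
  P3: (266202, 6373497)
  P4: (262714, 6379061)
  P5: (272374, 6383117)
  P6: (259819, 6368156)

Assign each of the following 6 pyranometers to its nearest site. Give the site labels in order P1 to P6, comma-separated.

Magenta, Red, Magenta, Magenta, Amber, Slate

P1 → Magenta (d²=39759668.00)
P2 → Red (d²=54031444.00)
P3 → Magenta (d²=11690861.00)
P4 → Magenta (d²=35649549.00)
P5 → Amber (d²=319537.00)
P6 → Slate (d²=15430573.00)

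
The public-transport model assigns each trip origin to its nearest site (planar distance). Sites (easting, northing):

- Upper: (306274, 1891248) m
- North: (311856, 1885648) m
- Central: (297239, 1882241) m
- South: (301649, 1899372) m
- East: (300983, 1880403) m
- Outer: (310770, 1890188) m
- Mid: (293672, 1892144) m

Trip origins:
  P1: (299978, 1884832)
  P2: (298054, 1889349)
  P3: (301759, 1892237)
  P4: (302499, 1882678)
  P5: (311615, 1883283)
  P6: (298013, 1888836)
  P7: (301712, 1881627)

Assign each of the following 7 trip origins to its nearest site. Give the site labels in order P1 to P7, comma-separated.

Central, Mid, Upper, East, North, Mid, East

P1 → Central (d²=14215402.00)
P2 → Mid (d²=27013949.00)
P3 → Upper (d²=21363346.00)
P4 → East (d²=7473881.00)
P5 → North (d²=5651306.00)
P6 → Mid (d²=29787145.00)
P7 → East (d²=2029617.00)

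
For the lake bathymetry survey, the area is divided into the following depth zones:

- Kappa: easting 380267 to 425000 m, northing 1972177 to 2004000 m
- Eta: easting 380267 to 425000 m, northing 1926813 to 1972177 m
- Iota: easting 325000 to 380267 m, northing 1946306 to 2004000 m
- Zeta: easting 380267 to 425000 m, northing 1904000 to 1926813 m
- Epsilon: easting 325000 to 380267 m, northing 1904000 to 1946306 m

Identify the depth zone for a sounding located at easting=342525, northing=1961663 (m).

Iota

The point has easting = 342525 and northing = 1961663.
Only Iota satisfies 325000 ≤ easting ≤ 380267 and 1946306 ≤ northing ≤ 2004000.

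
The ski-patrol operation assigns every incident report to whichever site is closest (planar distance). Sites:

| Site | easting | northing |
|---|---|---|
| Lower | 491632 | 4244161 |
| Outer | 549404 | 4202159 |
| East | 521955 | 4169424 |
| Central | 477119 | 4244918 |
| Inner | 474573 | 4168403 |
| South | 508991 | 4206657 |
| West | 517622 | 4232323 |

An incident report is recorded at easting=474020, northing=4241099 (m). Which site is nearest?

Squared distances to each site:
Lower: 319558388.000; Outer: 7199071056.000; East: 7435069850.000; Central: 24188562.000; Inner: 5285014225.000; South: 2409222205.000; West: 1978152580.000.
Minimum at Central.

Central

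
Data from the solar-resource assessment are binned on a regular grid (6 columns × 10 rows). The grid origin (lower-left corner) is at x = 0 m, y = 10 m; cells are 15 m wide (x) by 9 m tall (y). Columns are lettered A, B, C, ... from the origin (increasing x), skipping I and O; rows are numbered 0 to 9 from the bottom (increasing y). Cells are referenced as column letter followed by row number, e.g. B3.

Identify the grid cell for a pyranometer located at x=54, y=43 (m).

D3

Column index: ⌊(54 − 0) / 15⌋ = ⌊3.600⌋ = 3 → column D
Row offset from origin: ⌊(43 − 10) / 9⌋ = ⌊3.667⌋ = 3 → row 3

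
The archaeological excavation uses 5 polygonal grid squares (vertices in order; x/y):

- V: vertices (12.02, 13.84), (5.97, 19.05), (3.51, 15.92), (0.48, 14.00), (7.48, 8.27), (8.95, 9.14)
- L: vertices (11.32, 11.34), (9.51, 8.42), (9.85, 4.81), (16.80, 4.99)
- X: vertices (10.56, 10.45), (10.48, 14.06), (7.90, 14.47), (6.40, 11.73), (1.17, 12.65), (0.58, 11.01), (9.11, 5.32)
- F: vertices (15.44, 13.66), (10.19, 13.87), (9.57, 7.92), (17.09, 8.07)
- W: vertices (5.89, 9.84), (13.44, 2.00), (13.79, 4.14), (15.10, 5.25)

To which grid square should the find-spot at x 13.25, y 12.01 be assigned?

Cast a ray rightward from (13.25, 12.01). For each polygon, the edges (by vertex number in listed order) whose endpoints lie on opposite sides of y = 12.01, where each meets that height, and whether that is right or left of the point:
V: 4–5 at x≈2.911 (left), 6–1 at x≈10.825 (left) → 0 crossings.
L: no edge straddles that height → 0 crossings.
X: 1–2 at x≈10.525 (left), 3–4 at x≈6.553 (left), 4–5 at x≈4.808 (left), 5–6 at x≈0.940 (left) → 0 crossings.
F: 2–3 at x≈9.996 (left), 4–1 at x≈15.927 (right) → 1 crossing.
W: no edge straddles that height → 0 crossings.
Only F has an odd count, so the point is inside F.

F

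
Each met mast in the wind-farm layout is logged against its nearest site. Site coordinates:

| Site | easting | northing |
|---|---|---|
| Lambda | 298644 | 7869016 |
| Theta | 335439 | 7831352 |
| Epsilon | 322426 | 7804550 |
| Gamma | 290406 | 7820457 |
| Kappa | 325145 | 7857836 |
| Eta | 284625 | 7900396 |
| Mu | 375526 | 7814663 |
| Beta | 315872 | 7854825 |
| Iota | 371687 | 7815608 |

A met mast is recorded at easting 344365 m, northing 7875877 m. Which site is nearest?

Kappa

Squared distances to each site:
Lambda: 2137483162.000; Theta: 2062149101.000; Epsilon: 5568860650.000; Gamma: 5982950081.000; Kappa: 694886081.000; Eta: 4170048961.000; Mu: 4718161717.000; Beta: 1255037753.000; Iota: 4378844045.000.
Minimum at Kappa.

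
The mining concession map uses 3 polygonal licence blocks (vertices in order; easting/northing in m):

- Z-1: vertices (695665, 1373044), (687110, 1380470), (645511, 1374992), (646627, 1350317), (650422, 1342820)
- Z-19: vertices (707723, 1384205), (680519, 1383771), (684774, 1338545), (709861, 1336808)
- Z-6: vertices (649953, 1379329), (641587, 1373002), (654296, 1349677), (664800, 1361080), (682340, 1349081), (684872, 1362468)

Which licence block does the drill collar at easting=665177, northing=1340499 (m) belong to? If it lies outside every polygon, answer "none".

Cast a ray rightward from (665177, 1340499). For each polygon, the edges (by vertex number in listed order) whose endpoints lie on opposite sides of northing = 1340499, where each meets that height, and whether that is right or left of the point:
Z-1: no edge straddles that height → 0 crossings.
Z-19: 2–3 at easting≈684590.2 (right), 4–1 at easting≈709694.5 (right) → 2 crossings.
Z-6: no edge straddles that height → 0 crossings.
All counts are even, so the point lies outside every listed polygon.

none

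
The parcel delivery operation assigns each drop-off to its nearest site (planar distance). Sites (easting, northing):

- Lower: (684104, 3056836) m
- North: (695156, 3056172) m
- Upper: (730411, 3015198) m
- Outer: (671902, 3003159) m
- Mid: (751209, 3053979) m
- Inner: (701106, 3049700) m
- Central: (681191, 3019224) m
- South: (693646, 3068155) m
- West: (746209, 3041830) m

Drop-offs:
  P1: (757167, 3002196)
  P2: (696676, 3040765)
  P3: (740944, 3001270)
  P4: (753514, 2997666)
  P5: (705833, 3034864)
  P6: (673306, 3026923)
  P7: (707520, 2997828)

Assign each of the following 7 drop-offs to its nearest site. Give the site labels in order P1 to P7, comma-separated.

P1 → Upper (d²=884935540.00)
P2 → Inner (d²=99459125.00)
P3 → Upper (d²=304933273.00)
P4 → Upper (d²=841119633.00)
P5 → Inner (d²=242451425.00)
P6 → Central (d²=121447826.00)
P7 → Upper (d²=825714781.00)

Upper, Inner, Upper, Upper, Inner, Central, Upper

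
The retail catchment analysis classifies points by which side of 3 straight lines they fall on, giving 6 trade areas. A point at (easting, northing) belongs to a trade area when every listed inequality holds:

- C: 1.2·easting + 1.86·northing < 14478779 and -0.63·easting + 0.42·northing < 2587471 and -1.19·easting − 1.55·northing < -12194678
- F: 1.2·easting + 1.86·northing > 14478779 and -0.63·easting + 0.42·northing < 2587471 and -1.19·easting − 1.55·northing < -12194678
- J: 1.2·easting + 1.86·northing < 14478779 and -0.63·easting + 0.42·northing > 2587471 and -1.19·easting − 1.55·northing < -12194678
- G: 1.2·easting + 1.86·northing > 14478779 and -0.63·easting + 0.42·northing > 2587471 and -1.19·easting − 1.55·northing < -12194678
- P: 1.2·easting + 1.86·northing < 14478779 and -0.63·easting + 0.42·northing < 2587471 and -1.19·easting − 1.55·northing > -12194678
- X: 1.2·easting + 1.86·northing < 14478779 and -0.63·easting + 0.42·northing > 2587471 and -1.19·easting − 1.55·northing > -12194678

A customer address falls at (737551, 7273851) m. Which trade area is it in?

1.2·737551 + 1.86·7273851 = 14414424.060, which is < 14478779
-0.63·737551 + 0.42·7273851 = 2590360.290, which is > 2587471
-1.19·737551 − 1.55·7273851 = -12152154.740, which is > -12194678
This sign pattern matches X.

X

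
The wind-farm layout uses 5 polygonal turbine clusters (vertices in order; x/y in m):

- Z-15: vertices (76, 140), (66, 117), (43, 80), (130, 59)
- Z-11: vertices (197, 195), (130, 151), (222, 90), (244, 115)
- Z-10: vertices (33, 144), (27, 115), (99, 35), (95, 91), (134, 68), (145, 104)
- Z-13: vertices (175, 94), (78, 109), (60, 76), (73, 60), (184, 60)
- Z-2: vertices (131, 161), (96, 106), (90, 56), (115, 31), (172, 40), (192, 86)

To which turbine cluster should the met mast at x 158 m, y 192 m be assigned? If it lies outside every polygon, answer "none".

none

Cast a ray rightward from (158, 192). For each polygon, the edges (by vertex number in listed order) whose endpoints lie on opposite sides of y = 192, where each meets that height, and whether that is right or left of the point:
Z-15: no edge straddles that height → 0 crossings.
Z-11: 1–2 at x≈192.4 (right), 4–1 at x≈198.8 (right) → 2 crossings.
Z-10: no edge straddles that height → 0 crossings.
Z-13: no edge straddles that height → 0 crossings.
Z-2: no edge straddles that height → 0 crossings.
All counts are even, so the point lies outside every listed polygon.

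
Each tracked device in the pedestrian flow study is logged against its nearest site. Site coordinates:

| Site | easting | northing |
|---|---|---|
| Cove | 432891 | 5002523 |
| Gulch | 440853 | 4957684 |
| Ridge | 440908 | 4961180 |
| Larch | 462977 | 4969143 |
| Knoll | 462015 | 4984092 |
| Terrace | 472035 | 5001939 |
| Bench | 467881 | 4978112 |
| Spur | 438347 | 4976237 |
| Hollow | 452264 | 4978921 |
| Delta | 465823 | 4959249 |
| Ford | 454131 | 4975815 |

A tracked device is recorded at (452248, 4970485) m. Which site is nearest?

Ford

Squared distances to each site:
Cove: 1401126893.000; Gulch: 293711626.000; Ridge: 215178625.000; Larch: 116912405.000; Knoll: 280544738.000; Terrace: 1380879485.000; Bench: 302561818.000; Spur: 226323305.000; Hollow: 71166352.000; Delta: 310528321.000; Ford: 31954589.000.
Minimum at Ford.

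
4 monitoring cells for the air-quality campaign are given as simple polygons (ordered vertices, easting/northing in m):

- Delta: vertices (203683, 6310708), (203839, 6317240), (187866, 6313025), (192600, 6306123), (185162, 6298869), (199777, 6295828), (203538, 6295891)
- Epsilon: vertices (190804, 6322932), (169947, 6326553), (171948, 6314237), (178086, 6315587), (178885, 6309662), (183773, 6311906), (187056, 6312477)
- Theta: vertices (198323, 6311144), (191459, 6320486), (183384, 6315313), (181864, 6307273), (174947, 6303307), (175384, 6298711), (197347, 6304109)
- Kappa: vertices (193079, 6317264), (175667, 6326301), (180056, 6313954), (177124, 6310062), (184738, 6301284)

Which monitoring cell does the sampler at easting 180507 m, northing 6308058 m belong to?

Kappa

Cast a ray rightward from (180507, 6308058). For each polygon, the edges (by vertex number in listed order) whose endpoints lie on opposite sides of northing = 6308058, where each meets that height, and whether that is right or left of the point:
Delta: 3–4 at easting≈191272.8 (right), 7–1 at easting≈203657.1 (right) → 2 crossings.
Epsilon: no edge straddles that height → 0 crossings.
Theta: 3–4 at easting≈182012.4 (right), 7–1 at easting≈197894.9 (right) → 2 crossings.
Kappa: 4–5 at easting≈178862.3 (left), 5–1 at easting≈188273.8 (right) → 1 crossing.
Only Kappa has an odd count, so the point is inside Kappa.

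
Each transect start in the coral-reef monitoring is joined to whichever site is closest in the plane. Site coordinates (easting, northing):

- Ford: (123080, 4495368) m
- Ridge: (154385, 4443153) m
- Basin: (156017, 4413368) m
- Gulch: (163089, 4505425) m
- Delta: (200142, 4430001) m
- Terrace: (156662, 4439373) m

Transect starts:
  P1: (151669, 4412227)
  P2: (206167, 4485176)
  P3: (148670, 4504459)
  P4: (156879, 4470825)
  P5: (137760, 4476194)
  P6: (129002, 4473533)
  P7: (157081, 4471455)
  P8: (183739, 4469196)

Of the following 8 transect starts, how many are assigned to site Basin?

P1 → Basin
P2 → Gulch
P3 → Gulch
P4 → Ridge
P5 → Ford
P6 → Ford
P7 → Ridge
P8 → Ridge
1 of the 8 goes to Basin.

1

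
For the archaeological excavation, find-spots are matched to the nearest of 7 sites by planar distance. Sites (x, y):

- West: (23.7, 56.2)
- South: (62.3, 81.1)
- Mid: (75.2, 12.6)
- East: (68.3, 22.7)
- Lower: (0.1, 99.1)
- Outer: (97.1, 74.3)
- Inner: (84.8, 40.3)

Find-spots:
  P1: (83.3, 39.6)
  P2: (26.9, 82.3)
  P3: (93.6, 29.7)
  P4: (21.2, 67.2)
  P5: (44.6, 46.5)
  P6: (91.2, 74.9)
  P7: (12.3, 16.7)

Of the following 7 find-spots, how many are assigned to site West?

P1 → Inner
P2 → West
P3 → Inner
P4 → West
P5 → West
P6 → Outer
P7 → West
4 of the 7 go to West.

4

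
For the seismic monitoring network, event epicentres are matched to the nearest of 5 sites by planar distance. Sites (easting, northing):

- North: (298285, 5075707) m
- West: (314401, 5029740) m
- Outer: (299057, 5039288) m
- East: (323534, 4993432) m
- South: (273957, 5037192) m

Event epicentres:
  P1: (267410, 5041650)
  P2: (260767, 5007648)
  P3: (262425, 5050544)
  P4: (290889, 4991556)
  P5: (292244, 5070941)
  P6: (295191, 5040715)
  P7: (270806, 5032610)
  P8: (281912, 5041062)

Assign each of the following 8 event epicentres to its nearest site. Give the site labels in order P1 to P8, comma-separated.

P1 → South (d²=62736973.00)
P2 → South (d²=1046824036.00)
P3 → South (d²=311262928.00)
P4 → East (d²=1069215401.00)
P5 → North (d²=59208437.00)
P6 → Outer (d²=16982285.00)
P7 → South (d²=30923525.00)
P8 → South (d²=78258925.00)

South, South, South, East, North, Outer, South, South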